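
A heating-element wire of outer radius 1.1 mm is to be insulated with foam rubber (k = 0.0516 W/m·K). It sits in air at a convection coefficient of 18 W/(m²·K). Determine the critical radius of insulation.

For a cylinder r_cr = k/h = 0.0516/18
r_cr = 2.87 mm; since the bare radius (1.1 mm) is below r_cr, adding a thin layer of insulation will *increase* heat loss.

r_cr ≈ 2.87 mm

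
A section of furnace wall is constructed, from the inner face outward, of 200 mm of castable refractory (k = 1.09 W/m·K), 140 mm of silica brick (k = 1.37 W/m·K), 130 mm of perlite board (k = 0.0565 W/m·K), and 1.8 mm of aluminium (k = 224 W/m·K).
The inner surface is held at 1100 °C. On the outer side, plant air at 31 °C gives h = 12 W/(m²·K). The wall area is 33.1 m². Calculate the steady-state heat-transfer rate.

Q ≈ 13300 W

Model the wall as resistances in series:
R_castable refractory = L/(kA) = 0.2/(1.09×33.1) = 0.005543 K/W
R_silica brick = L/(kA) = 0.14/(1.37×33.1) = 0.003087 K/W
R_perlite board = L/(kA) = 0.13/(0.0565×33.1) = 0.06951 K/W
R_aluminium = L/(kA) = 0.0018/(224×33.1) = 2.428×10^-7 K/W
R_outer film = 1/(h_o·A) = 1/(12×33.1) = 0.002518 K/W
R_total = 0.08066 K/W
Q = ΔT / R_total = 1069 / 0.08066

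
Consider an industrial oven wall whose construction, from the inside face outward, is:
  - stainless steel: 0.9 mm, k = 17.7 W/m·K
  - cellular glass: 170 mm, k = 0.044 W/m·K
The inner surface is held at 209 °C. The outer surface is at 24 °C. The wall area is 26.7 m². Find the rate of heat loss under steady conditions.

Model the wall as resistances in series:
R_stainless steel = L/(kA) = 0.0009/(17.7×26.7) = 1.904×10^-6 K/W
R_cellular glass = L/(kA) = 0.17/(0.044×26.7) = 0.1447 K/W
R_total = 0.1447 K/W
Q = ΔT / R_total = 185 / 0.1447

Q ≈ 1280 W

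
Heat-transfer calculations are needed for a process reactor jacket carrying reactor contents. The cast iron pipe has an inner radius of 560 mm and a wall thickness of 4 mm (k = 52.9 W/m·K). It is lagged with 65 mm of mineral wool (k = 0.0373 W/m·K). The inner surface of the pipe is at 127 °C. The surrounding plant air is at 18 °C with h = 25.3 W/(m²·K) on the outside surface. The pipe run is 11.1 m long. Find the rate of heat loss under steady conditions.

Q ≈ 2540 W

Cylindrical conduction, so R = ln(r₂/r₁)/(2πkL) per layer, in series:
R_cast iron pipe wall = ln(564/560)/(2π×52.9×11.1) = 1.929×10^-6 K/W
R_mineral wool = ln(629/564)/(2π×0.0373×11.1) = 0.04193 K/W
R_outer film = 1/(h_o·2πr_oL) = 1/(25.3×2π×0.629×11.1) = 9.01×10^-4 K/W
R_total = 0.04283 K/W
Q = ΔT/R_total = 109/0.04283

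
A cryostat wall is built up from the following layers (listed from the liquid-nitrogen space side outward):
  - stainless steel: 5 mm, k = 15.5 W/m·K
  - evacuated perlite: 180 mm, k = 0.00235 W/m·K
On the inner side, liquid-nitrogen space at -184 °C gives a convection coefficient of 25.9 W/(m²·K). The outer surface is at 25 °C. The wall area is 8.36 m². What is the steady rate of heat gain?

Q ≈ 22.8 W

Model the wall as resistances in series:
R_inner film = 1/(h_i·A) = 1/(25.9×8.36) = 0.004618 K/W
R_stainless steel = L/(kA) = 0.005/(15.5×8.36) = 3.859×10^-5 K/W
R_evacuated perlite = L/(kA) = 0.18/(0.00235×8.36) = 9.162 K/W
R_total = 9.167 K/W
Q = ΔT / R_total = 209 / 9.167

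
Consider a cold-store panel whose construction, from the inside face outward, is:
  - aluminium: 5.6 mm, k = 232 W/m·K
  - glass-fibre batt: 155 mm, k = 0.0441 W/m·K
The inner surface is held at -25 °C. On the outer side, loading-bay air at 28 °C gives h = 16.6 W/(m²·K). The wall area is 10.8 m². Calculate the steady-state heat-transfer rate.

Q ≈ 160 W

Model the wall as resistances in series:
R_aluminium = L/(kA) = 0.0056/(232×10.8) = 2.235×10^-6 K/W
R_glass-fibre batt = L/(kA) = 0.155/(0.0441×10.8) = 0.3254 K/W
R_outer film = 1/(h_o·A) = 1/(16.6×10.8) = 0.005578 K/W
R_total = 0.331 K/W
Q = ΔT / R_total = 53 / 0.331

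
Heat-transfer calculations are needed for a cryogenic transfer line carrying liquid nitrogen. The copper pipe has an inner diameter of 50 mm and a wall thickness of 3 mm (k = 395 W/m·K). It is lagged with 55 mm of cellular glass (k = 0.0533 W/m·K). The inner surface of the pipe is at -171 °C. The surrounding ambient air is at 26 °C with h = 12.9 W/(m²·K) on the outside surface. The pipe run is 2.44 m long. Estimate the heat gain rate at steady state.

Treating each annulus and film as a series resistance:
R_copper pipe wall = ln(28/25)/(2π×395×2.44) = 1.871×10^-5 K/W
R_cellular glass = ln(83/28)/(2π×0.0533×2.44) = 1.33 K/W
R_outer film = 1/(h_o·2πr_oL) = 1/(12.9×2π×0.083×2.44) = 0.06092 K/W
R_total = 1.391 K/W
Q = ΔT/R_total = 197/1.391

Q ≈ 142 W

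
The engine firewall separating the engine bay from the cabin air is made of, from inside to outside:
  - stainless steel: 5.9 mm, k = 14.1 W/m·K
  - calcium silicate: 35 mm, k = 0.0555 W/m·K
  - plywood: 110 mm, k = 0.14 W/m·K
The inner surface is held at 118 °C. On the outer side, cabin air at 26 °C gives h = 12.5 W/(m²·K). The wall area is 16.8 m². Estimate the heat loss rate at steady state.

Q ≈ 1030 W

Model the wall as resistances in series:
R_stainless steel = L/(kA) = 0.0059/(14.1×16.8) = 2.491×10^-5 K/W
R_calcium silicate = L/(kA) = 0.035/(0.0555×16.8) = 0.03754 K/W
R_plywood = L/(kA) = 0.11/(0.14×16.8) = 0.04677 K/W
R_outer film = 1/(h_o·A) = 1/(12.5×16.8) = 0.004762 K/W
R_total = 0.08909 K/W
Q = ΔT / R_total = 92 / 0.08909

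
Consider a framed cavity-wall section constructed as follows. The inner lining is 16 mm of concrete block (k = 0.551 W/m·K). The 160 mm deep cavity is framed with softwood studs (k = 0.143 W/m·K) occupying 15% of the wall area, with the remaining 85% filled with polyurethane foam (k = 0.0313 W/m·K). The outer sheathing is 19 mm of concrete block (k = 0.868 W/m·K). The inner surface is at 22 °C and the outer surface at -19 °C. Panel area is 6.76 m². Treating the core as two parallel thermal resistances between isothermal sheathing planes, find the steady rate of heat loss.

Q ≈ 82 W

Sheathing layers in series; stud and cavity paths in parallel between them.
R_inner = 0.016/(0.551×6.76) = 0.004296 K/W
R_stud  = 0.16/(0.143×0.15×6.76) = 1.103 K/W
R_cav   = 0.16/(0.0313×0.85×6.76) = 0.8896 K/W
1/R_core = 1/R_stud + 1/R_cav → R_core = 0.4925 K/W
R_outer = 0.019/(0.868×6.76) = 0.003238 K/W
R_total = 0.5001 K/W
Q = ΔT/R_total = 41/0.5001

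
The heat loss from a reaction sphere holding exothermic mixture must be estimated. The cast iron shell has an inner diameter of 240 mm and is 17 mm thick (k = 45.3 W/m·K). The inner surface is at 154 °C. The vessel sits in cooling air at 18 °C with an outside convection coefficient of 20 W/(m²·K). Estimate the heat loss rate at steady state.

Q ≈ 636 W

Each spherical layer contributes R = (1/r_i − 1/r_o)/(4πk):
R_cast iron shell = (1/0.12 − 1/0.137)/(4π×45.3) = 0.001817 K/W
R_outer film = 1/(h·4πr_o²) = 1/(20×4π×0.137²) = 0.212 K/W
R_total = 0.2138 K/W
Q = ΔT/R_total = 136/0.2138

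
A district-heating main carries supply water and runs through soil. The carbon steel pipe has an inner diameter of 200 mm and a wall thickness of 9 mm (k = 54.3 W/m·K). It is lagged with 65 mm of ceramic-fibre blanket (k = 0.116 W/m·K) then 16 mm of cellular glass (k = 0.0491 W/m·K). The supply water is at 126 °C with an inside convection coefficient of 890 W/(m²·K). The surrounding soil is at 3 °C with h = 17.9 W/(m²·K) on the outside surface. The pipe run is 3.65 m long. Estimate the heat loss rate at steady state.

For a radial system each layer contributes R = ln(r_out/r_in)/(2πkL); films add R = 1/(hA).
R_inner film = 1/(h_i·2πr₁L) = 1/(890×2π×0.1×3.65) = 4.899×10^-4 K/W
R_carbon steel pipe wall = ln(109/100)/(2π×54.3×3.65) = 6.92×10^-5 K/W
R_ceramic-fibre blanket = ln(174/109)/(2π×0.116×3.65) = 0.1758 K/W
R_cellular glass = ln(190/174)/(2π×0.0491×3.65) = 0.07812 K/W
R_outer film = 1/(h_o·2πr_oL) = 1/(17.9×2π×0.19×3.65) = 0.01282 K/W
R_total = 0.2673 K/W
Q = ΔT/R_total = 123/0.2673

Q ≈ 460 W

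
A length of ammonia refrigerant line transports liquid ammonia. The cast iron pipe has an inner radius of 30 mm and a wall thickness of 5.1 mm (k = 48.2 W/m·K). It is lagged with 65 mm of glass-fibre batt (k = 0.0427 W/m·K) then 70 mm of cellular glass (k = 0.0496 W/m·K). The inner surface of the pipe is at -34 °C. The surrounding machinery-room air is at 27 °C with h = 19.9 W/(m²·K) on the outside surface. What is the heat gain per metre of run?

Treating each annulus and film as a series resistance:
R_cast iron pipe wall = ln(35.1/30)/(2π×48.2×1) = 5.184×10^-4 K/W
R_glass-fibre batt = ln(100.1/35.1)/(2π×0.0427×1) = 3.906 K/W
R_cellular glass = ln(170.1/100.1)/(2π×0.0496×1) = 1.701 K/W
R_outer film = 1/(h_o·2πr_oL) = 1/(19.9×2π×0.1701×1) = 0.04702 K/W
R_total = 5.655 K/W
Q = ΔT/R_total = 61/5.655

q′ ≈ 10.8 W/m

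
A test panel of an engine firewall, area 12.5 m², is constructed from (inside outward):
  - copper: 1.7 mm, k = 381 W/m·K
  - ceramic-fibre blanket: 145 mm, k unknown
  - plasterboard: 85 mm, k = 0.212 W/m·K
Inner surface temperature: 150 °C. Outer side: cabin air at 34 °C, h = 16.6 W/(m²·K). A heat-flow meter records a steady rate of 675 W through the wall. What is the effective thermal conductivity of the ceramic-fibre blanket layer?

k ≈ 0.086 W/(m·K)

Model the wall as resistances in series:
R_copper = L/(kA) = 0.0017/(381×12.5) = 3.57×10^-7 K/W
R_plasterboard = L/(kA) = 0.085/(0.212×12.5) = 0.03208 K/W
R_outer film = 1/(h_o·A) = 1/(16.6×12.5) = 0.004819 K/W
Sum of known resistances R_other = 0.0369 K/W
Total R = ΔT/Q = 116/675 = 0.1719 K/W
R_ceramic-fibre blanket = R_total − R_other = 0.135 K/W
k = L/(R·A) = 0.145/(0.135×12.5)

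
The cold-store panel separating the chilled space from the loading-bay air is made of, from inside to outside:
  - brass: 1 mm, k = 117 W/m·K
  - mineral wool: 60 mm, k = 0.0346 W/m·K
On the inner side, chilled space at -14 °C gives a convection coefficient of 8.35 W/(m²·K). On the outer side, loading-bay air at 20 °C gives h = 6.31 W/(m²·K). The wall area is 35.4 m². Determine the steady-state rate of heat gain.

Q ≈ 598 W

Using the resistance-network approach (series):
R_inner film = 1/(h_i·A) = 1/(8.35×35.4) = 0.003383 K/W
R_brass = L/(kA) = 0.001/(117×35.4) = 2.414×10^-7 K/W
R_mineral wool = L/(kA) = 0.06/(0.0346×35.4) = 0.04899 K/W
R_outer film = 1/(h_o·A) = 1/(6.31×35.4) = 0.004477 K/W
R_total = 0.05685 K/W
Q = ΔT / R_total = 34 / 0.05685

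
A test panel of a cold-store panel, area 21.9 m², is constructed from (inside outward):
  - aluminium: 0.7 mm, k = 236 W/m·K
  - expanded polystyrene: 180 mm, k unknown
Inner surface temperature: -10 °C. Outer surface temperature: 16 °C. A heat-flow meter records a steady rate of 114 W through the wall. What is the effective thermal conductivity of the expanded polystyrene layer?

Thermal resistances in series:
R_aluminium = L/(kA) = 0.0007/(236×21.9) = 1.354×10^-7 K/W
Sum of known resistances R_other = 1.354×10^-7 K/W
Total R = ΔT/Q = 26/114 = 0.2281 K/W
R_expanded polystyrene = R_total − R_other = 0.2281 K/W
k = L/(R·A) = 0.18/(0.2281×21.9)

k ≈ 0.036 W/(m·K)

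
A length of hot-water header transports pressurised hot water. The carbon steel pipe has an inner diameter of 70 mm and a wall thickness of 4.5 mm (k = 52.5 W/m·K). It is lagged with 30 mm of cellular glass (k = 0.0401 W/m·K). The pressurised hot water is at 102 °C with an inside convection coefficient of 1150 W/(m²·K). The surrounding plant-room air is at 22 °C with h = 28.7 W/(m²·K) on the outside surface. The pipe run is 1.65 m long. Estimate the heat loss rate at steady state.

Treating each annulus and film as a series resistance:
R_inner film = 1/(h_i·2πr₁L) = 1/(1150×2π×0.035×1.65) = 0.002396 K/W
R_carbon steel pipe wall = ln(39.5/35)/(2π×52.5×1.65) = 2.222×10^-4 K/W
R_cellular glass = ln(69.5/39.5)/(2π×0.0401×1.65) = 1.359 K/W
R_outer film = 1/(h_o·2πr_oL) = 1/(28.7×2π×0.0695×1.65) = 0.04836 K/W
R_total = 1.41 K/W
Q = ΔT/R_total = 80/1.41

Q ≈ 56.7 W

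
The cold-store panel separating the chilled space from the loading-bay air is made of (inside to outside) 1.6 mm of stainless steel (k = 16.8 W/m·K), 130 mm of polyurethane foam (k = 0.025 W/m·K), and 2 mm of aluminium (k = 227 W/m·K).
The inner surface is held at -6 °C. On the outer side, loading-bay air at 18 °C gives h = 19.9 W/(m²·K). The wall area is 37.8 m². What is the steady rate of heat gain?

Model the wall as resistances in series:
R_stainless steel = L/(kA) = 0.0016/(16.8×37.8) = 2.52×10^-6 K/W
R_polyurethane foam = L/(kA) = 0.13/(0.025×37.8) = 0.1376 K/W
R_aluminium = L/(kA) = 0.002/(227×37.8) = 2.331×10^-7 K/W
R_outer film = 1/(h_o·A) = 1/(19.9×37.8) = 0.001329 K/W
R_total = 0.1389 K/W
Q = ΔT / R_total = 24 / 0.1389

Q ≈ 173 W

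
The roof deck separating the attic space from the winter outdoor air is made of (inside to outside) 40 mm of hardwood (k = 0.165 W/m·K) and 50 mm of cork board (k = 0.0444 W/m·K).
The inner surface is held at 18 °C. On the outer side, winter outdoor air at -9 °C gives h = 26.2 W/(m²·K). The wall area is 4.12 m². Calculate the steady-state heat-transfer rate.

Q ≈ 79.1 W

Series thermal resistances:
R_hardwood = L/(kA) = 0.04/(0.165×4.12) = 0.05884 K/W
R_cork board = L/(kA) = 0.05/(0.0444×4.12) = 0.2733 K/W
R_outer film = 1/(h_o·A) = 1/(26.2×4.12) = 0.009264 K/W
R_total = 0.3414 K/W
Q = ΔT / R_total = 27 / 0.3414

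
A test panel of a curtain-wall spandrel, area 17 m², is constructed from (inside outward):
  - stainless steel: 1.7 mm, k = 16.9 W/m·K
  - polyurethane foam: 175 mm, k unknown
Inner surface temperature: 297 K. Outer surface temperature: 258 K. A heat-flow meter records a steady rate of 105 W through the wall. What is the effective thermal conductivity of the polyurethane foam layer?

Model the wall as resistances in series:
R_stainless steel = L/(kA) = 0.0017/(16.9×17) = 5.917×10^-6 K/W
Sum of known resistances R_other = 5.917×10^-6 K/W
Total R = ΔT/Q = 39/105 = 0.3714 K/W
R_polyurethane foam = R_total − R_other = 0.3714 K/W
k = L/(R·A) = 0.175/(0.3714×17)

k ≈ 0.0277 W/(m·K)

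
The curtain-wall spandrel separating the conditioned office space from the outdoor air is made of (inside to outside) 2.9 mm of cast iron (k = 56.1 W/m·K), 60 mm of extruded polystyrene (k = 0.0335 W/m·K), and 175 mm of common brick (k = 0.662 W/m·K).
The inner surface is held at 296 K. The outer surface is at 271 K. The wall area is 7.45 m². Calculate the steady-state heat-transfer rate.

Using the resistance-network approach (series):
R_cast iron = L/(kA) = 0.0029/(56.1×7.45) = 6.939×10^-6 K/W
R_extruded polystyrene = L/(kA) = 0.06/(0.0335×7.45) = 0.2404 K/W
R_common brick = L/(kA) = 0.175/(0.662×7.45) = 0.03548 K/W
R_total = 0.2759 K/W
Q = ΔT / R_total = 25 / 0.2759

Q ≈ 90.6 W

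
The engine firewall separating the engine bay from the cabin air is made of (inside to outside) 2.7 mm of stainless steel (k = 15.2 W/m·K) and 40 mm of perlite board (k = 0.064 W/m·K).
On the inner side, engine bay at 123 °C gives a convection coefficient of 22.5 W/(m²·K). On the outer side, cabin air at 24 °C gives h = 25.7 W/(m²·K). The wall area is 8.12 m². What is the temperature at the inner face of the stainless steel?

T ≈ 117 °C

Thermal resistances in series:
R_inner film = 1/(h_i·A) = 1/(22.5×8.12) = 0.005473 K/W
R_stainless steel = L/(kA) = 0.0027/(15.2×8.12) = 2.188×10^-5 K/W
R_perlite board = L/(kA) = 0.04/(0.064×8.12) = 0.07697 K/W
R_outer film = 1/(h_o·A) = 1/(25.7×8.12) = 0.004792 K/W
R_total = 0.08726 K/W;  Q = ΔT/R_total = 99/0.08726 = 1135 W
T_interface = T_inner − Q·ΣR(inner→interface) = 123 − 1130×0.005473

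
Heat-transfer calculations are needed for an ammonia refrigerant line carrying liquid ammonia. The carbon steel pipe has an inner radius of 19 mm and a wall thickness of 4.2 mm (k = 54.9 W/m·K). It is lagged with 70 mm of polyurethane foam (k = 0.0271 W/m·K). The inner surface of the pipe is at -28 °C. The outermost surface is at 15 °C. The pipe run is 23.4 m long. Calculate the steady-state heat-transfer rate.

For a radial system each layer contributes R = ln(r_out/r_in)/(2πkL); films add R = 1/(hA).
R_carbon steel pipe wall = ln(23.2/19)/(2π×54.9×23.4) = 2.474×10^-5 K/W
R_polyurethane foam = ln(93.2/23.2)/(2π×0.0271×23.4) = 0.349 K/W
R_total = 0.349 K/W
Q = ΔT/R_total = 43/0.349

Q ≈ 123 W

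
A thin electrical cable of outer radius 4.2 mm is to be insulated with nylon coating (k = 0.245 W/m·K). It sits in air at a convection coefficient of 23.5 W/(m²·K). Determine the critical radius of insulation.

r_cr ≈ 10.4 mm

For a cylinder r_cr = k/h = 0.245/23.5
r_cr = 10.4 mm; since the bare radius (4.2 mm) is below r_cr, adding a thin layer of insulation will *increase* heat loss.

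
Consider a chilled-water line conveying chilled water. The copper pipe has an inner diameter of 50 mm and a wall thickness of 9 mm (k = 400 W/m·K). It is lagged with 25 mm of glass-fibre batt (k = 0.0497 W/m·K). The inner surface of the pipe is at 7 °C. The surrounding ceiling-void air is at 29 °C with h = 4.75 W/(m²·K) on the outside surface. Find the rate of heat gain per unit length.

Cylindrical conduction, so R = ln(r₂/r₁)/(2πkL) per layer, in series:
R_copper pipe wall = ln(34/25)/(2π×400×1) = 1.223×10^-4 K/W
R_glass-fibre batt = ln(59/34)/(2π×0.0497×1) = 1.765 K/W
R_outer film = 1/(h_o·2πr_oL) = 1/(4.75×2π×0.059×1) = 0.5679 K/W
R_total = 2.333 K/W
Q = ΔT/R_total = 22/2.333

q′ ≈ 9.43 W/m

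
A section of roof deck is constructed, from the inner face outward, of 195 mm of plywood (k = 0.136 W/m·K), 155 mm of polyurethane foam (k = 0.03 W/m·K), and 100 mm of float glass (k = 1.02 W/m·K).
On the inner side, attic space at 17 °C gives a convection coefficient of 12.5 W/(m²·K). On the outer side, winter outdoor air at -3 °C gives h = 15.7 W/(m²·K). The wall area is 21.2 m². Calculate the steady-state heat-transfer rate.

Q ≈ 62 W

Series thermal resistances:
R_inner film = 1/(h_i·A) = 1/(12.5×21.2) = 0.003774 K/W
R_plywood = L/(kA) = 0.195/(0.136×21.2) = 0.06763 K/W
R_polyurethane foam = L/(kA) = 0.155/(0.03×21.2) = 0.2437 K/W
R_float glass = L/(kA) = 0.1/(1.02×21.2) = 0.004624 K/W
R_outer film = 1/(h_o·A) = 1/(15.7×21.2) = 0.003004 K/W
R_total = 0.3227 K/W
Q = ΔT / R_total = 20 / 0.3227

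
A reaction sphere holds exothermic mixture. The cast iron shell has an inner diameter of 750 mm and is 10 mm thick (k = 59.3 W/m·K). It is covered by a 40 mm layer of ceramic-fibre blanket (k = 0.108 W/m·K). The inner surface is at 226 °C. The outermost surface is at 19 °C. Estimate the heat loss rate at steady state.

Radial (spherical) resistances in series:
R_cast iron shell = (1/0.375 − 1/0.385)/(4π×59.3) = 9.295×10^-5 K/W
R_ceramic-fibre blanket = (1/0.385 − 1/0.425)/(4π×0.108) = 0.1801 K/W
R_total = 0.1802 K/W
Q = ΔT/R_total = 207/0.1802

Q ≈ 1150 W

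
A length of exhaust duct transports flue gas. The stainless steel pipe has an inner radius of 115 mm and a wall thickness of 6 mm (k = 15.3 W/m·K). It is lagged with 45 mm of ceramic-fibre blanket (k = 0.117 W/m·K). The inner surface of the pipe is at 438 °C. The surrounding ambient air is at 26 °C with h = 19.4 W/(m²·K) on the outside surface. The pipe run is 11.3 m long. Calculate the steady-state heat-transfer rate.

Q ≈ 9700 W

Treating each annulus and film as a series resistance:
R_stainless steel pipe wall = ln(121/115)/(2π×15.3×11.3) = 4.682×10^-5 K/W
R_ceramic-fibre blanket = ln(166/121)/(2π×0.117×11.3) = 0.03806 K/W
R_outer film = 1/(h_o·2πr_oL) = 1/(19.4×2π×0.166×11.3) = 0.004374 K/W
R_total = 0.04248 K/W
Q = ΔT/R_total = 412/0.04248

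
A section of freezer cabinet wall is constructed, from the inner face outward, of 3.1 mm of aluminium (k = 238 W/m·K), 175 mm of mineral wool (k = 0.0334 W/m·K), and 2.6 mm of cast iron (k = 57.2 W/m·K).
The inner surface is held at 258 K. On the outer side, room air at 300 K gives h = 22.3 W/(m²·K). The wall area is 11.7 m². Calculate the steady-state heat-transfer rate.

Q ≈ 93 W

Series thermal resistances:
R_aluminium = L/(kA) = 0.0031/(238×11.7) = 1.113×10^-6 K/W
R_mineral wool = L/(kA) = 0.175/(0.0334×11.7) = 0.4478 K/W
R_cast iron = L/(kA) = 0.0026/(57.2×11.7) = 3.885×10^-6 K/W
R_outer film = 1/(h_o·A) = 1/(22.3×11.7) = 0.003833 K/W
R_total = 0.4517 K/W
Q = ΔT / R_total = 42 / 0.4517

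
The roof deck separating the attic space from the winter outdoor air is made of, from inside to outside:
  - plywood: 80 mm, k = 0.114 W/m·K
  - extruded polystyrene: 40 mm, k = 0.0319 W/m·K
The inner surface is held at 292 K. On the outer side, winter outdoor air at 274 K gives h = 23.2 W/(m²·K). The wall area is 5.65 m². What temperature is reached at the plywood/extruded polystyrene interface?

Model the wall as resistances in series:
R_plywood = L/(kA) = 0.08/(0.114×5.65) = 0.1242 K/W
R_extruded polystyrene = L/(kA) = 0.04/(0.0319×5.65) = 0.2219 K/W
R_outer film = 1/(h_o·A) = 1/(23.2×5.65) = 0.007629 K/W
R_total = 0.3538 K/W;  Q = ΔT/R_total = 18/0.3538 = 50.88 W
T_interface = T_inner − Q·ΣR(inner→interface) = 292 − 50.9×0.1242

T ≈ 286 K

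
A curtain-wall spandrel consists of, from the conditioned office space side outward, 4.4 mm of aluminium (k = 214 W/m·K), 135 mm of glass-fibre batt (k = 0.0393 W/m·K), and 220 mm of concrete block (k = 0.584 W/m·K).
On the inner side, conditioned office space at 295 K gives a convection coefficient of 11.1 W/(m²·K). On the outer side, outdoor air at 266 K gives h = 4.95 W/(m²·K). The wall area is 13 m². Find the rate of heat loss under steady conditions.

Q ≈ 91.9 W

Thermal resistances in series:
R_inner film = 1/(h_i·A) = 1/(11.1×13) = 0.00693 K/W
R_aluminium = L/(kA) = 0.0044/(214×13) = 1.582×10^-6 K/W
R_glass-fibre batt = L/(kA) = 0.135/(0.0393×13) = 0.2642 K/W
R_concrete block = L/(kA) = 0.22/(0.584×13) = 0.02898 K/W
R_outer film = 1/(h_o·A) = 1/(4.95×13) = 0.01554 K/W
R_total = 0.3157 K/W
Q = ΔT / R_total = 29 / 0.3157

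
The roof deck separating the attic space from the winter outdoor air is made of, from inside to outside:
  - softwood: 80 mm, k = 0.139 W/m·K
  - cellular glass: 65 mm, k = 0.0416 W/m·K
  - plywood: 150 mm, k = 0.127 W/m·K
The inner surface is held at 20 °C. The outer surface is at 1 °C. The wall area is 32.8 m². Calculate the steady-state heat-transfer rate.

Using the resistance-network approach (series):
R_softwood = L/(kA) = 0.08/(0.139×32.8) = 0.01755 K/W
R_cellular glass = L/(kA) = 0.065/(0.0416×32.8) = 0.04764 K/W
R_plywood = L/(kA) = 0.15/(0.127×32.8) = 0.03601 K/W
R_total = 0.1012 K/W
Q = ΔT / R_total = 19 / 0.1012

Q ≈ 188 W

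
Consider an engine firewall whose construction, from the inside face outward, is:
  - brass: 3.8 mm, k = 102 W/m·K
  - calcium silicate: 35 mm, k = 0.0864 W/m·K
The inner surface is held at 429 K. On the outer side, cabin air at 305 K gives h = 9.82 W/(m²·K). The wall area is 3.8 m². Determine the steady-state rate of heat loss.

Q ≈ 929 W

Series thermal resistances:
R_brass = L/(kA) = 0.0038/(102×3.8) = 9.804×10^-6 K/W
R_calcium silicate = L/(kA) = 0.035/(0.0864×3.8) = 0.1066 K/W
R_outer film = 1/(h_o·A) = 1/(9.82×3.8) = 0.0268 K/W
R_total = 0.1334 K/W
Q = ΔT / R_total = 124 / 0.1334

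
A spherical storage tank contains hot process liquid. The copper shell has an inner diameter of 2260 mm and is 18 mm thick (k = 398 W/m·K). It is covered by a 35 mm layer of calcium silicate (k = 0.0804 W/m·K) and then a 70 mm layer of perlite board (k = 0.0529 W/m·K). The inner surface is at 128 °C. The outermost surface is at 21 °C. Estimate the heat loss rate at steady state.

Q ≈ 1110 W

Spherical conduction: R = (1/r_in − 1/r_out)/(4πk) per layer; series-sum.
R_copper shell = (1/1.13 − 1/1.148)/(4π×398) = 2.774×10^-6 K/W
R_calcium silicate = (1/1.148 − 1/1.183)/(4π×0.0804) = 0.02551 K/W
R_perlite board = (1/1.183 − 1/1.253)/(4π×0.0529) = 0.07104 K/W
R_total = 0.09655 K/W
Q = ΔT/R_total = 107/0.09655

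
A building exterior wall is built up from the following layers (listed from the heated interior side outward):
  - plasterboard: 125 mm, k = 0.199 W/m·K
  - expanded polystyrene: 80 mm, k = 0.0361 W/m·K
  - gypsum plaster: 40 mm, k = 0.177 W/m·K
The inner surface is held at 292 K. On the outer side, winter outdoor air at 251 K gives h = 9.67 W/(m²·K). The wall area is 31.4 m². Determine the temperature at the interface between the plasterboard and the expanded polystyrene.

T ≈ 284 K

Model the wall as resistances in series:
R_plasterboard = L/(kA) = 0.125/(0.199×31.4) = 0.02 K/W
R_expanded polystyrene = L/(kA) = 0.08/(0.0361×31.4) = 0.07058 K/W
R_gypsum plaster = L/(kA) = 0.04/(0.177×31.4) = 0.007197 K/W
R_outer film = 1/(h_o·A) = 1/(9.67×31.4) = 0.003293 K/W
R_total = 0.1011 K/W;  Q = ΔT/R_total = 41/0.1011 = 405.7 W
T_interface = T_inner − Q·ΣR(inner→interface) = 292 − 406×0.02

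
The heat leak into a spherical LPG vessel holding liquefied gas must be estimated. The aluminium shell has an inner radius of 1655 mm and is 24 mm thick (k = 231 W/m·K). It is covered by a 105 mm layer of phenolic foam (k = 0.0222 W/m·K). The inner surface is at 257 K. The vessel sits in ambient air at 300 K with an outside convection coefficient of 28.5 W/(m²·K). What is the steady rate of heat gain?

Spherical conduction: R = (1/r_in − 1/r_out)/(4πk) per layer; series-sum.
R_aluminium shell = (1/1.655 − 1/1.679)/(4π×231) = 2.975×10^-6 K/W
R_phenolic foam = (1/1.679 − 1/1.784)/(4π×0.0222) = 0.1257 K/W
R_outer film = 1/(h·4πr_o²) = 1/(28.5×4π×1.784²) = 8.773×10^-4 K/W
R_total = 0.1265 K/W
Q = ΔT/R_total = 43/0.1265

Q ≈ 340 W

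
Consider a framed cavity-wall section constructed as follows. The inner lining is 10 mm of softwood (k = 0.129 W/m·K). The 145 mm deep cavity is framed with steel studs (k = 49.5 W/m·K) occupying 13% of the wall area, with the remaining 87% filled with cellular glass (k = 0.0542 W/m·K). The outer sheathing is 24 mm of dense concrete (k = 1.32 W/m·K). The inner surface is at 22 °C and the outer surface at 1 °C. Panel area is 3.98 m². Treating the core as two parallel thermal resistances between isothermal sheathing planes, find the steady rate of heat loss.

Sheathing layers in series; stud and cavity paths in parallel between them.
R_inner = 0.01/(0.129×3.98) = 0.01948 K/W
R_stud  = 0.145/(49.5×0.13×3.98) = 0.005662 K/W
R_cav   = 0.145/(0.0542×0.87×3.98) = 0.7726 K/W
1/R_core = 1/R_stud + 1/R_cav → R_core = 0.00562 K/W
R_outer = 0.024/(1.32×3.98) = 0.004568 K/W
R_total = 0.02967 K/W
Q = ΔT/R_total = 21/0.02967

Q ≈ 708 W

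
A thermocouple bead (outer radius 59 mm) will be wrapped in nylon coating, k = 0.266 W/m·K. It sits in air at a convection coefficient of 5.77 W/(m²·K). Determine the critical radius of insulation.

r_cr ≈ 92.2 mm

For a sphere r_cr = 2k/h = 2×0.266/5.77
r_cr = 92.2 mm; since the bare radius (59 mm) is below r_cr, adding a thin layer of insulation will *increase* heat loss.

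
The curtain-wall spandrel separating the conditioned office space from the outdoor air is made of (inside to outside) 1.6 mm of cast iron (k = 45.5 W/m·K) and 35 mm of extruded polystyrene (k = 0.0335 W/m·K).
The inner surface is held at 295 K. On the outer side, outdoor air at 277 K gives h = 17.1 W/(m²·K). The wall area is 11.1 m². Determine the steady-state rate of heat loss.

Q ≈ 181 W

Series thermal resistances:
R_cast iron = L/(kA) = 0.0016/(45.5×11.1) = 3.168×10^-6 K/W
R_extruded polystyrene = L/(kA) = 0.035/(0.0335×11.1) = 0.09412 K/W
R_outer film = 1/(h_o·A) = 1/(17.1×11.1) = 0.005268 K/W
R_total = 0.0994 K/W
Q = ΔT / R_total = 18 / 0.0994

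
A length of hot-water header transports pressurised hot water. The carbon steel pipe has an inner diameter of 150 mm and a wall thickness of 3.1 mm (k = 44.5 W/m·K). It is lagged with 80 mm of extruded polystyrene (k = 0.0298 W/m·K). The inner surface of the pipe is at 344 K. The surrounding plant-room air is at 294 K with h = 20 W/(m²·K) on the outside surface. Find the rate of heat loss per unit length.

For a radial system each layer contributes R = ln(r_out/r_in)/(2πkL); films add R = 1/(hA).
R_carbon steel pipe wall = ln(78.1/75)/(2π×44.5×1) = 1.449×10^-4 K/W
R_extruded polystyrene = ln(158.1/78.1)/(2π×0.0298×1) = 3.767 K/W
R_outer film = 1/(h_o·2πr_oL) = 1/(20×2π×0.1581×1) = 0.05033 K/W
R_total = 3.817 K/W
Q = ΔT/R_total = 50/3.817

q′ ≈ 13.1 W/m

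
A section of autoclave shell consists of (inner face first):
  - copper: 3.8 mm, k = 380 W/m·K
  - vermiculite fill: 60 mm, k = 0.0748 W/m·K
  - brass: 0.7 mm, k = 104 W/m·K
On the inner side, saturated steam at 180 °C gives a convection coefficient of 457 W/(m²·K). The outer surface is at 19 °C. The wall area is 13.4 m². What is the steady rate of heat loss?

Q ≈ 2680 W

Using the resistance-network approach (series):
R_inner film = 1/(h_i·A) = 1/(457×13.4) = 1.633×10^-4 K/W
R_copper = L/(kA) = 0.0038/(380×13.4) = 7.463×10^-7 K/W
R_vermiculite fill = L/(kA) = 0.06/(0.0748×13.4) = 0.05986 K/W
R_brass = L/(kA) = 0.0007/(104×13.4) = 5.023×10^-7 K/W
R_total = 0.06003 K/W
Q = ΔT / R_total = 161 / 0.06003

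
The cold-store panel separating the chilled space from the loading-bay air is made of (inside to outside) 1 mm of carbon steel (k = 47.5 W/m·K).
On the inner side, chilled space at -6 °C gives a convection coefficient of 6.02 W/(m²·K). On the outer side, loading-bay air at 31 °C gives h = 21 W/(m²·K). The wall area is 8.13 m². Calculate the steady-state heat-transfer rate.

Q ≈ 1410 W

Thermal resistances in series:
R_inner film = 1/(h_i·A) = 1/(6.02×8.13) = 0.02043 K/W
R_carbon steel = L/(kA) = 0.001/(47.5×8.13) = 2.589×10^-6 K/W
R_outer film = 1/(h_o·A) = 1/(21×8.13) = 0.005857 K/W
R_total = 0.02629 K/W
Q = ΔT / R_total = 37 / 0.02629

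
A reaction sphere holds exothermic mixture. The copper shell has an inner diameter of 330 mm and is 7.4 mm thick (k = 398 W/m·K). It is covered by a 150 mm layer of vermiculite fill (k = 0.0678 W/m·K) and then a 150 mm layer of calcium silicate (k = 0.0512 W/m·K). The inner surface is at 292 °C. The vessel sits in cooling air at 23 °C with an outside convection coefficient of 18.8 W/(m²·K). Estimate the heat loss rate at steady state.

Radial (spherical) resistances in series:
R_copper shell = (1/0.165 − 1/0.1724)/(4π×398) = 5.201×10^-5 K/W
R_vermiculite fill = (1/0.1724 − 1/0.3224)/(4π×0.0678) = 3.168 K/W
R_calcium silicate = (1/0.3224 − 1/0.4724)/(4π×0.0512) = 1.531 K/W
R_outer film = 1/(h·4πr_o²) = 1/(18.8×4π×0.4724²) = 0.01897 K/W
R_total = 4.717 K/W
Q = ΔT/R_total = 269/4.717

Q ≈ 57 W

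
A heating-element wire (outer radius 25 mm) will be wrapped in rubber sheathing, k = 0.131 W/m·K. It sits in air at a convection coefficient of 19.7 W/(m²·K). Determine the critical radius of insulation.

For a cylinder r_cr = k/h = 0.131/19.7
r_cr = 6.65 mm; since the bare radius (25 mm) is above r_cr, any added insulation will reduce heat loss.

r_cr ≈ 6.65 mm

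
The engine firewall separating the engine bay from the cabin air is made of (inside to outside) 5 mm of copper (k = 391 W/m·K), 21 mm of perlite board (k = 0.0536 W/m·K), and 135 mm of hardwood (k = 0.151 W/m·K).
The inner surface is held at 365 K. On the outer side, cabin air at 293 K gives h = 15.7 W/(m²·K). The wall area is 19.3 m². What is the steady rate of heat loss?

Model the wall as resistances in series:
R_copper = L/(kA) = 0.005/(391×19.3) = 6.626×10^-7 K/W
R_perlite board = L/(kA) = 0.021/(0.0536×19.3) = 0.0203 K/W
R_hardwood = L/(kA) = 0.135/(0.151×19.3) = 0.04632 K/W
R_outer film = 1/(h_o·A) = 1/(15.7×19.3) = 0.0033 K/W
R_total = 0.06992 K/W
Q = ΔT / R_total = 72 / 0.06992

Q ≈ 1030 W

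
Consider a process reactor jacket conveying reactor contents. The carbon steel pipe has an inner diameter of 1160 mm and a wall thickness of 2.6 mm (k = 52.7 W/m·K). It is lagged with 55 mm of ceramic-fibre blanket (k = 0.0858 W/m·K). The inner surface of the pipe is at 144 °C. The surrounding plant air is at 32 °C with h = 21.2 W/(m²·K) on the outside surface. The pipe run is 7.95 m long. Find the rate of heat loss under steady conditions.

Q ≈ 4970 W

Per-layer cylindrical resistances, series-summed:
R_carbon steel pipe wall = ln(582.6/580)/(2π×52.7×7.95) = 1.699×10^-6 K/W
R_ceramic-fibre blanket = ln(637.6/582.6)/(2π×0.0858×7.95) = 0.02105 K/W
R_outer film = 1/(h_o·2πr_oL) = 1/(21.2×2π×0.6376×7.95) = 0.001481 K/W
R_total = 0.02253 K/W
Q = ΔT/R_total = 112/0.02253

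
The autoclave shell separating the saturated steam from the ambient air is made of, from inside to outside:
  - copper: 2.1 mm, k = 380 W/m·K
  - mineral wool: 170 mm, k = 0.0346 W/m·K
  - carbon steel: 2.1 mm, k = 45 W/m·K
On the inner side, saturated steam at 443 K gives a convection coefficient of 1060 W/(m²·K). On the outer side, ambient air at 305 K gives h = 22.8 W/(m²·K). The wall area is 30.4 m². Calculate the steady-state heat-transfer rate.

Model the wall as resistances in series:
R_inner film = 1/(h_i·A) = 1/(1060×30.4) = 3.103×10^-5 K/W
R_copper = L/(kA) = 0.0021/(380×30.4) = 1.818×10^-7 K/W
R_mineral wool = L/(kA) = 0.17/(0.0346×30.4) = 0.1616 K/W
R_carbon steel = L/(kA) = 0.0021/(45×30.4) = 1.535×10^-6 K/W
R_outer film = 1/(h_o·A) = 1/(22.8×30.4) = 0.001443 K/W
R_total = 0.1631 K/W
Q = ΔT / R_total = 138 / 0.1631

Q ≈ 846 W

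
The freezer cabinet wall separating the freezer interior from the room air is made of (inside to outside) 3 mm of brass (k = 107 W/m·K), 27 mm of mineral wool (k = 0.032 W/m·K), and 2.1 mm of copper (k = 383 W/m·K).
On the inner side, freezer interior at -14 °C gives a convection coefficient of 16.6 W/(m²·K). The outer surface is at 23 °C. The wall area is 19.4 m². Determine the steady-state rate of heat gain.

Q ≈ 794 W

Using the resistance-network approach (series):
R_inner film = 1/(h_i·A) = 1/(16.6×19.4) = 0.003105 K/W
R_brass = L/(kA) = 0.003/(107×19.4) = 1.445×10^-6 K/W
R_mineral wool = L/(kA) = 0.027/(0.032×19.4) = 0.04349 K/W
R_copper = L/(kA) = 0.0021/(383×19.4) = 2.826×10^-7 K/W
R_total = 0.0466 K/W
Q = ΔT / R_total = 37 / 0.0466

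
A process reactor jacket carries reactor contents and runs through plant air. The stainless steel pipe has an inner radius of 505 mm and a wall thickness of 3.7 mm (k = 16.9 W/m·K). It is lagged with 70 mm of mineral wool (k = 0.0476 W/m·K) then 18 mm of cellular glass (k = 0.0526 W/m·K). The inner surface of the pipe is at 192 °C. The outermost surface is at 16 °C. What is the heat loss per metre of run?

Per-layer cylindrical resistances, series-summed:
R_stainless steel pipe wall = ln(508.7/505)/(2π×16.9×1) = 6.875×10^-5 K/W
R_mineral wool = ln(578.7/508.7)/(2π×0.0476×1) = 0.4311 K/W
R_cellular glass = ln(596.7/578.7)/(2π×0.0526×1) = 0.09268 K/W
R_total = 0.5238 K/W
Q = ΔT/R_total = 176/0.5238

q′ ≈ 336 W/m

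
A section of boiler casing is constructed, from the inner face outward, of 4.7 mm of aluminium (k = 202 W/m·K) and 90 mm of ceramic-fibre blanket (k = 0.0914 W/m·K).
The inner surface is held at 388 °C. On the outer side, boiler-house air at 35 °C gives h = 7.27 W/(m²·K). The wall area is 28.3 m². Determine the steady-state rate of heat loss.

Q ≈ 8900 W

Series thermal resistances:
R_aluminium = L/(kA) = 0.0047/(202×28.3) = 8.222×10^-7 K/W
R_ceramic-fibre blanket = L/(kA) = 0.09/(0.0914×28.3) = 0.03479 K/W
R_outer film = 1/(h_o·A) = 1/(7.27×28.3) = 0.00486 K/W
R_total = 0.03966 K/W
Q = ΔT / R_total = 353 / 0.03966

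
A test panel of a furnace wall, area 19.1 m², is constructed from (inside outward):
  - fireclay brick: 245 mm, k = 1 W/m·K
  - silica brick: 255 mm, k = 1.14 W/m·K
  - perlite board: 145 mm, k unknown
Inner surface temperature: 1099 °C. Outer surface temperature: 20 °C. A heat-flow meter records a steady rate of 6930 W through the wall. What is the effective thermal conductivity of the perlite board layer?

Thermal resistances in series:
R_fireclay brick = L/(kA) = 0.245/(1×19.1) = 0.01283 K/W
R_silica brick = L/(kA) = 0.255/(1.14×19.1) = 0.01171 K/W
Sum of known resistances R_other = 0.02454 K/W
Total R = ΔT/Q = 1079/6930 = 0.1557 K/W
R_perlite board = R_total − R_other = 0.1312 K/W
k = L/(R·A) = 0.145/(0.1312×19.1)

k ≈ 0.0579 W/(m·K)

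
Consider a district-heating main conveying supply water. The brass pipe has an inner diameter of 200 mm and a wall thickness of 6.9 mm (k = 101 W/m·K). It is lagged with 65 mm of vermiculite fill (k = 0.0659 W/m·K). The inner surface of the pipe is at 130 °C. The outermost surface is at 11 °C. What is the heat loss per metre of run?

q′ ≈ 104 W/m

Treating each annulus and film as a series resistance:
R_brass pipe wall = ln(106.9/100)/(2π×101×1) = 1.051×10^-4 K/W
R_vermiculite fill = ln(171.9/106.9)/(2π×0.0659×1) = 1.147 K/W
R_total = 1.147 K/W
Q = ΔT/R_total = 119/1.147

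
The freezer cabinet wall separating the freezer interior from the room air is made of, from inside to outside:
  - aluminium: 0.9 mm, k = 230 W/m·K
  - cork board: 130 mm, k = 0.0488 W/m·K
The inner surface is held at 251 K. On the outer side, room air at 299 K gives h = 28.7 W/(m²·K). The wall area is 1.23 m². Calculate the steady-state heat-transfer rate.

Q ≈ 21.9 W

Using the resistance-network approach (series):
R_aluminium = L/(kA) = 0.0009/(230×1.23) = 3.181×10^-6 K/W
R_cork board = L/(kA) = 0.13/(0.0488×1.23) = 2.166 K/W
R_outer film = 1/(h_o·A) = 1/(28.7×1.23) = 0.02833 K/W
R_total = 2.194 K/W
Q = ΔT / R_total = 48 / 2.194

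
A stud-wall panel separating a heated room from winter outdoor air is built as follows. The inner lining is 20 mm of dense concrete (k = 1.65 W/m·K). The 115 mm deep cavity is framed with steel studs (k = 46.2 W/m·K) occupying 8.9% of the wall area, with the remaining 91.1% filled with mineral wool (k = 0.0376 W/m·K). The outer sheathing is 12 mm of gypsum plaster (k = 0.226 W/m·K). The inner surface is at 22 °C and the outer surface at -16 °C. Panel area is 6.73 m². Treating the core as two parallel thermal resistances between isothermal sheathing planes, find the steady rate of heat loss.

Q ≈ 2750 W

Sheathing layers in series; stud and cavity paths in parallel between them.
R_inner = 0.02/(1.65×6.73) = 0.001801 K/W
R_stud  = 0.115/(46.2×0.089×6.73) = 0.004156 K/W
R_cav   = 0.115/(0.0376×0.911×6.73) = 0.4989 K/W
1/R_core = 1/R_stud + 1/R_cav → R_core = 0.004121 K/W
R_outer = 0.012/(0.226×6.73) = 0.00789 K/W
R_total = 0.01381 K/W
Q = ΔT/R_total = 38/0.01381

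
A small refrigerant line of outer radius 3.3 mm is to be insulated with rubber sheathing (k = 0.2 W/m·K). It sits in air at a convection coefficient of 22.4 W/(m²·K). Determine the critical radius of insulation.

r_cr ≈ 8.93 mm

For a cylinder r_cr = k/h = 0.2/22.4
r_cr = 8.93 mm; since the bare radius (3.3 mm) is below r_cr, adding a thin layer of insulation will *increase* heat loss.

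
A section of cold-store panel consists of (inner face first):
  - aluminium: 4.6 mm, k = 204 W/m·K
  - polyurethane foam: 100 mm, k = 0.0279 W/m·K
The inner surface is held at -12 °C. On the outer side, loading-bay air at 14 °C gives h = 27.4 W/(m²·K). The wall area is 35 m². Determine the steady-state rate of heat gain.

Model the wall as resistances in series:
R_aluminium = L/(kA) = 0.0046/(204×35) = 6.443×10^-7 K/W
R_polyurethane foam = L/(kA) = 0.1/(0.0279×35) = 0.1024 K/W
R_outer film = 1/(h_o·A) = 1/(27.4×35) = 0.001043 K/W
R_total = 0.1034 K/W
Q = ΔT / R_total = 26 / 0.1034

Q ≈ 251 W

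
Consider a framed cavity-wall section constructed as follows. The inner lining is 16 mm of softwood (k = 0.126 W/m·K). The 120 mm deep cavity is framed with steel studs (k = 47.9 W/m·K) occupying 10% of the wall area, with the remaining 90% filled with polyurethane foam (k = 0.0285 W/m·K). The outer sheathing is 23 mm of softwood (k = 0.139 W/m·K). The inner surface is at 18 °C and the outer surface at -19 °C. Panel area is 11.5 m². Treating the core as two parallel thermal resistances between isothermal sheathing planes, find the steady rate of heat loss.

Sheathing layers in series; stud and cavity paths in parallel between them.
R_inner = 0.016/(0.126×11.5) = 0.01104 K/W
R_stud  = 0.12/(47.9×0.1×11.5) = 0.002178 K/W
R_cav   = 0.12/(0.0285×0.9×11.5) = 0.4068 K/W
1/R_core = 1/R_stud + 1/R_cav → R_core = 0.002167 K/W
R_outer = 0.023/(0.139×11.5) = 0.01439 K/W
R_total = 0.0276 K/W
Q = ΔT/R_total = 37/0.0276

Q ≈ 1340 W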